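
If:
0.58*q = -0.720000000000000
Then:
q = -1.24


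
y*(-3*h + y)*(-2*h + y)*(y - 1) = 6*h^2*y^2 - 6*h^2*y - 5*h*y^3 + 5*h*y^2 + y^4 - y^3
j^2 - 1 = (j - 1)*(j + 1)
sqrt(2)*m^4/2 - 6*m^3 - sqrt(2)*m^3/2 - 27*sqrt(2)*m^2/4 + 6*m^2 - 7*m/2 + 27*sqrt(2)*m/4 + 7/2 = (m - 1)*(m - 7*sqrt(2))*(m + sqrt(2)/2)*(sqrt(2)*m/2 + 1/2)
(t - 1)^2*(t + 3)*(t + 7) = t^4 + 8*t^3 + 2*t^2 - 32*t + 21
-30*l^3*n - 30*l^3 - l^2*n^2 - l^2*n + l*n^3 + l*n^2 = (-6*l + n)*(5*l + n)*(l*n + l)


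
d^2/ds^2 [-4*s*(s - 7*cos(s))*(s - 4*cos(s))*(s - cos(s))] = -48*s^3*cos(s) - 288*s^2*sin(s) + 312*s^2*cos(2*s) - 48*s^2 + 624*s*sin(2*s) + 204*s*cos(s) - 252*s*cos(3*s) - 168*sin(s) - 168*sin(3*s) - 156*cos(2*s) - 156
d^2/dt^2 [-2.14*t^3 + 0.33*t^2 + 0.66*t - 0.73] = 0.66 - 12.84*t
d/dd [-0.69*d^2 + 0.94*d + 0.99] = 0.94 - 1.38*d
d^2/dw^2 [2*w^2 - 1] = 4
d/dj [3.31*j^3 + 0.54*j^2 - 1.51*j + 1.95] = 9.93*j^2 + 1.08*j - 1.51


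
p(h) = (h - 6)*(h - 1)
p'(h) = 2*h - 7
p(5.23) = -3.26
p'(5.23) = 3.46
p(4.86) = -4.40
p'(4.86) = 2.72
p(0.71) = 1.53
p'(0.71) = -5.58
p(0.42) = 3.24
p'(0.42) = -6.16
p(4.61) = -5.02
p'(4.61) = 2.22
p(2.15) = -4.43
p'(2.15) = -2.70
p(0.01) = 5.93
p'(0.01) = -6.98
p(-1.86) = 22.48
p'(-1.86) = -10.72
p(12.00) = 66.00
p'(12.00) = 17.00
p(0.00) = 6.00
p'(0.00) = -7.00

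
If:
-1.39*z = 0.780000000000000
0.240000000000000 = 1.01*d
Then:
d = 0.24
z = -0.56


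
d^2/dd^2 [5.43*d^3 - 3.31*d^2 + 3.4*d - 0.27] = 32.58*d - 6.62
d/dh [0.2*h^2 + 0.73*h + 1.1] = 0.4*h + 0.73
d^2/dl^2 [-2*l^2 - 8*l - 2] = -4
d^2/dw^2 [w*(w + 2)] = 2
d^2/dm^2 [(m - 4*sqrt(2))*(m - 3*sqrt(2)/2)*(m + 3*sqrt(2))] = 6*m - 5*sqrt(2)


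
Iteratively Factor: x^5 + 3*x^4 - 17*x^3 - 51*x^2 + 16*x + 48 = (x + 1)*(x^4 + 2*x^3 - 19*x^2 - 32*x + 48) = (x - 1)*(x + 1)*(x^3 + 3*x^2 - 16*x - 48) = (x - 1)*(x + 1)*(x + 4)*(x^2 - x - 12) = (x - 4)*(x - 1)*(x + 1)*(x + 4)*(x + 3)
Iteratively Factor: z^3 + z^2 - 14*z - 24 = (z - 4)*(z^2 + 5*z + 6) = (z - 4)*(z + 2)*(z + 3)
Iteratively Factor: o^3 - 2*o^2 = (o)*(o^2 - 2*o) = o^2*(o - 2)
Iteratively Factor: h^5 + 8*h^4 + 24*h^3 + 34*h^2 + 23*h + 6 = (h + 1)*(h^4 + 7*h^3 + 17*h^2 + 17*h + 6) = (h + 1)^2*(h^3 + 6*h^2 + 11*h + 6) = (h + 1)^2*(h + 3)*(h^2 + 3*h + 2) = (h + 1)^2*(h + 2)*(h + 3)*(h + 1)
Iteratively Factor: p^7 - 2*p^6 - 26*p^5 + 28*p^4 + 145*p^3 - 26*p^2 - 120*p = (p - 3)*(p^6 + p^5 - 23*p^4 - 41*p^3 + 22*p^2 + 40*p) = (p - 3)*(p - 1)*(p^5 + 2*p^4 - 21*p^3 - 62*p^2 - 40*p) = (p - 3)*(p - 1)*(p + 4)*(p^4 - 2*p^3 - 13*p^2 - 10*p) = (p - 5)*(p - 3)*(p - 1)*(p + 4)*(p^3 + 3*p^2 + 2*p) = (p - 5)*(p - 3)*(p - 1)*(p + 2)*(p + 4)*(p^2 + p) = (p - 5)*(p - 3)*(p - 1)*(p + 1)*(p + 2)*(p + 4)*(p)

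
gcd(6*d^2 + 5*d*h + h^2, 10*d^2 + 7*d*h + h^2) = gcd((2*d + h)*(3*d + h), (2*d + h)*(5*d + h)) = 2*d + h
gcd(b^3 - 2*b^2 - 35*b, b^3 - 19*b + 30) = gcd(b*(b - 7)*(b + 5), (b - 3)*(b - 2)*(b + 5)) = b + 5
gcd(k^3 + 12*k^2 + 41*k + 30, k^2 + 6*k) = k + 6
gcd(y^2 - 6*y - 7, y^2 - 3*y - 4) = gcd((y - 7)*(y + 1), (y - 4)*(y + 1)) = y + 1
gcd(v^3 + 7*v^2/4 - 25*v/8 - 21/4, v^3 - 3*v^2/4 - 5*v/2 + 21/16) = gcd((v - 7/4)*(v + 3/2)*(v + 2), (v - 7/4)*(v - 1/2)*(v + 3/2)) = v^2 - v/4 - 21/8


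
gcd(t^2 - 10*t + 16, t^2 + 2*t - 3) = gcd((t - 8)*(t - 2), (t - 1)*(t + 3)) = 1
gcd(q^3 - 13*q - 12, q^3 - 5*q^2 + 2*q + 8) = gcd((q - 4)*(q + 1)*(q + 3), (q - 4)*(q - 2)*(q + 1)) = q^2 - 3*q - 4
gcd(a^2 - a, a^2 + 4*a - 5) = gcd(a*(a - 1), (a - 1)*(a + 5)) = a - 1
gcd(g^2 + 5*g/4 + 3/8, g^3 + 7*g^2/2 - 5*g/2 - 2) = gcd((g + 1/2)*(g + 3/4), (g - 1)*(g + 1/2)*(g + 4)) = g + 1/2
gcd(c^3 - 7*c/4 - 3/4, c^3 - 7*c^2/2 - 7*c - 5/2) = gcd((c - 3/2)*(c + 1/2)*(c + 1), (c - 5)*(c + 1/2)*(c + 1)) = c^2 + 3*c/2 + 1/2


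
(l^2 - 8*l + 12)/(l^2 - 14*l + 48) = (l - 2)/(l - 8)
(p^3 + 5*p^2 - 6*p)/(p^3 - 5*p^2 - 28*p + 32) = p*(p + 6)/(p^2 - 4*p - 32)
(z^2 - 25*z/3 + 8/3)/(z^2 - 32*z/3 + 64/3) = (3*z - 1)/(3*z - 8)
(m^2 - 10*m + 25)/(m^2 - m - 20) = (m - 5)/(m + 4)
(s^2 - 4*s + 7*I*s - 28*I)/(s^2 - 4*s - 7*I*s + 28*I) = (s + 7*I)/(s - 7*I)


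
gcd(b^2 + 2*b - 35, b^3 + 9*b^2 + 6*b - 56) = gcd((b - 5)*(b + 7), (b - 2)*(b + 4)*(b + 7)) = b + 7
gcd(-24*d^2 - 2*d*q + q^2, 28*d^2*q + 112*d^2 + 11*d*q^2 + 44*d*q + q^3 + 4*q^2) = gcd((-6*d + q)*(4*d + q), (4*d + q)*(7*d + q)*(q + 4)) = 4*d + q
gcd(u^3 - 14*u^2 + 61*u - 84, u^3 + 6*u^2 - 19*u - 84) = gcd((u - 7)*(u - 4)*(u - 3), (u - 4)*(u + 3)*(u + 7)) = u - 4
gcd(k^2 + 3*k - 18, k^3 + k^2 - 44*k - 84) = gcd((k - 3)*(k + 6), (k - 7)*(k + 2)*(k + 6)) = k + 6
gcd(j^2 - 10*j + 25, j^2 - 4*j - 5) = j - 5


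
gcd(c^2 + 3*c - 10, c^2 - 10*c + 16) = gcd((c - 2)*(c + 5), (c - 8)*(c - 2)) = c - 2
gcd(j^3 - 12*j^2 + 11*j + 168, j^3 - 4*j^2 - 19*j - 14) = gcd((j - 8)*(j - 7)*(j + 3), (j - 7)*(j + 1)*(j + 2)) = j - 7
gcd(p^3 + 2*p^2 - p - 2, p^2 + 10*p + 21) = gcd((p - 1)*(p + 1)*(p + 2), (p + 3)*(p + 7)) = 1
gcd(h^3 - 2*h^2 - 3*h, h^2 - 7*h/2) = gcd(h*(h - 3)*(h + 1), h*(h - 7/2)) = h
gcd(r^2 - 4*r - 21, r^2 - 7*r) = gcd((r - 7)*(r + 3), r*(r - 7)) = r - 7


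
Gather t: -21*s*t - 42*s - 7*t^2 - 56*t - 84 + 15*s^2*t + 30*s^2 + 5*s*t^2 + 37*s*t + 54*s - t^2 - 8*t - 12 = 30*s^2 + 12*s + t^2*(5*s - 8) + t*(15*s^2 + 16*s - 64) - 96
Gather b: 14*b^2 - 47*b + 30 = 14*b^2 - 47*b + 30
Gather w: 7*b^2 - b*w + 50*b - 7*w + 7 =7*b^2 + 50*b + w*(-b - 7) + 7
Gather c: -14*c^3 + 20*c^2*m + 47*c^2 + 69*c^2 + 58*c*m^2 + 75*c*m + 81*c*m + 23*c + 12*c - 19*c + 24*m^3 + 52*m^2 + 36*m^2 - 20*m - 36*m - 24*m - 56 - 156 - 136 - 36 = -14*c^3 + c^2*(20*m + 116) + c*(58*m^2 + 156*m + 16) + 24*m^3 + 88*m^2 - 80*m - 384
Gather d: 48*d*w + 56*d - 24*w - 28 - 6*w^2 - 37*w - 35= d*(48*w + 56) - 6*w^2 - 61*w - 63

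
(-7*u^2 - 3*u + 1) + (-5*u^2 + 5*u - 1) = -12*u^2 + 2*u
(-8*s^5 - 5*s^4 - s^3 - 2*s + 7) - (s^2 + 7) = -8*s^5 - 5*s^4 - s^3 - s^2 - 2*s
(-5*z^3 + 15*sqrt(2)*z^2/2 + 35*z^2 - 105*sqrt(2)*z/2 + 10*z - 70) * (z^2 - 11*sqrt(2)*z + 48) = -5*z^5 + 35*z^4 + 125*sqrt(2)*z^4/2 - 875*sqrt(2)*z^3/2 - 395*z^3 + 250*sqrt(2)*z^2 + 2765*z^2 - 1750*sqrt(2)*z + 480*z - 3360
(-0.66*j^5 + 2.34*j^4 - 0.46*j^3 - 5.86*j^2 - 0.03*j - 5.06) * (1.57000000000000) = -1.0362*j^5 + 3.6738*j^4 - 0.7222*j^3 - 9.2002*j^2 - 0.0471*j - 7.9442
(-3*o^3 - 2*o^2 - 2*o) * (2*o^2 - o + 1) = -6*o^5 - o^4 - 5*o^3 - 2*o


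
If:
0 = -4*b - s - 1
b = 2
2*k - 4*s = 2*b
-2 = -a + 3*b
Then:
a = 8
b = 2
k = -16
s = -9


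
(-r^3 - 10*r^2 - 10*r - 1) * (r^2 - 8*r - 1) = -r^5 - 2*r^4 + 71*r^3 + 89*r^2 + 18*r + 1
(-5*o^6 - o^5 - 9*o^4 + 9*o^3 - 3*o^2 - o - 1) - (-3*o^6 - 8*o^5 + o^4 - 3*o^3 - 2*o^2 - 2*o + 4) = -2*o^6 + 7*o^5 - 10*o^4 + 12*o^3 - o^2 + o - 5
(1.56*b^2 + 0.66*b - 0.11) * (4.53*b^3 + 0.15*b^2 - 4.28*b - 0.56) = 7.0668*b^5 + 3.2238*b^4 - 7.0761*b^3 - 3.7149*b^2 + 0.1012*b + 0.0616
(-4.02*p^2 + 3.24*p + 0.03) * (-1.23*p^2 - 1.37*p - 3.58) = 4.9446*p^4 + 1.5222*p^3 + 9.9159*p^2 - 11.6403*p - 0.1074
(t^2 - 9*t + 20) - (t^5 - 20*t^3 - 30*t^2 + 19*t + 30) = -t^5 + 20*t^3 + 31*t^2 - 28*t - 10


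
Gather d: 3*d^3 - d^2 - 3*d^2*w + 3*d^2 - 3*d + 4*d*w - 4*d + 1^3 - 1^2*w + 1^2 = 3*d^3 + d^2*(2 - 3*w) + d*(4*w - 7) - w + 2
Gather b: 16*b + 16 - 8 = 16*b + 8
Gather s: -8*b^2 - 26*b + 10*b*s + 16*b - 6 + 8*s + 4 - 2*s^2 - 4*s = -8*b^2 - 10*b - 2*s^2 + s*(10*b + 4) - 2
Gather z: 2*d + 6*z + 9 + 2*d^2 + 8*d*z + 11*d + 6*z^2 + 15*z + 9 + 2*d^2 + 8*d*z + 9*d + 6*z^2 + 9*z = 4*d^2 + 22*d + 12*z^2 + z*(16*d + 30) + 18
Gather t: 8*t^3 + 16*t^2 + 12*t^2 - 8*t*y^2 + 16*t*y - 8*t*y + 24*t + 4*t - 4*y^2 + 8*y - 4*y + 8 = 8*t^3 + 28*t^2 + t*(-8*y^2 + 8*y + 28) - 4*y^2 + 4*y + 8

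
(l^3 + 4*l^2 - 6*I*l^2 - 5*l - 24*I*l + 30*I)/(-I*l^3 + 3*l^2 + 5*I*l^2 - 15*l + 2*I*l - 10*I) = (I*l^3 + l^2*(6 + 4*I) + l*(24 - 5*I) - 30)/(l^3 + l^2*(-5 + 3*I) + l*(-2 - 15*I) + 10)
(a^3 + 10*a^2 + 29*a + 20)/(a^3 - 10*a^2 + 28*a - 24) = (a^3 + 10*a^2 + 29*a + 20)/(a^3 - 10*a^2 + 28*a - 24)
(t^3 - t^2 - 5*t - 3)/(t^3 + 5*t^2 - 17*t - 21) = (t + 1)/(t + 7)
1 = 1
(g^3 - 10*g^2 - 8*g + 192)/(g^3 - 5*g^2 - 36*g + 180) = (g^2 - 4*g - 32)/(g^2 + g - 30)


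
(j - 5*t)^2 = j^2 - 10*j*t + 25*t^2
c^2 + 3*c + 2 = (c + 1)*(c + 2)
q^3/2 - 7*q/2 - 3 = (q/2 + 1/2)*(q - 3)*(q + 2)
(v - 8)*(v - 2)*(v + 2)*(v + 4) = v^4 - 4*v^3 - 36*v^2 + 16*v + 128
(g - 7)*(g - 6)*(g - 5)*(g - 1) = g^4 - 19*g^3 + 125*g^2 - 317*g + 210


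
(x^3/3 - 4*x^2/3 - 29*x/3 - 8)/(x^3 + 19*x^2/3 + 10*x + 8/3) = (x^3 - 4*x^2 - 29*x - 24)/(3*x^3 + 19*x^2 + 30*x + 8)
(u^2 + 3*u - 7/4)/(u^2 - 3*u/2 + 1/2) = (u + 7/2)/(u - 1)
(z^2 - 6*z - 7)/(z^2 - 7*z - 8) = (z - 7)/(z - 8)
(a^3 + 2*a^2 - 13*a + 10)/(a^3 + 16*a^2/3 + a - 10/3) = 3*(a^2 - 3*a + 2)/(3*a^2 + a - 2)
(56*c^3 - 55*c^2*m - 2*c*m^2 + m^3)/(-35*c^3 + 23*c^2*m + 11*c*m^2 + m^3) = (-8*c + m)/(5*c + m)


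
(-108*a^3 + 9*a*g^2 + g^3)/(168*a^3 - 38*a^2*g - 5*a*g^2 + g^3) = (-18*a^2 + 3*a*g + g^2)/(28*a^2 - 11*a*g + g^2)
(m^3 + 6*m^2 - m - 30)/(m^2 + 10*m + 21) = (m^2 + 3*m - 10)/(m + 7)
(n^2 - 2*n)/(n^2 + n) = (n - 2)/(n + 1)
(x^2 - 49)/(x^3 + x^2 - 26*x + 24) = (x^2 - 49)/(x^3 + x^2 - 26*x + 24)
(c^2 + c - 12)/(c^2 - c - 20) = (c - 3)/(c - 5)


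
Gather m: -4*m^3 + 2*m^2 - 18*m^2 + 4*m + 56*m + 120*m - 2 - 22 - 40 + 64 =-4*m^3 - 16*m^2 + 180*m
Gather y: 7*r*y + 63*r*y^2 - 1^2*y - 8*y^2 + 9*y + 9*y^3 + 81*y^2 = 9*y^3 + y^2*(63*r + 73) + y*(7*r + 8)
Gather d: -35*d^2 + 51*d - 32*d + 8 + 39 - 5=-35*d^2 + 19*d + 42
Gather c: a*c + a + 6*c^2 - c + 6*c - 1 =a + 6*c^2 + c*(a + 5) - 1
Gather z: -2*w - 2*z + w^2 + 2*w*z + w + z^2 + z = w^2 - w + z^2 + z*(2*w - 1)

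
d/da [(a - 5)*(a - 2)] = 2*a - 7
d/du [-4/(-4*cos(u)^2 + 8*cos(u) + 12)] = 2*(cos(u) - 1)*sin(u)/(sin(u)^2 + 2*cos(u) + 2)^2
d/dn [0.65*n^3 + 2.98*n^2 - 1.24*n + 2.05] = 1.95*n^2 + 5.96*n - 1.24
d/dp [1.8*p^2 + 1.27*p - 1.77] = 3.6*p + 1.27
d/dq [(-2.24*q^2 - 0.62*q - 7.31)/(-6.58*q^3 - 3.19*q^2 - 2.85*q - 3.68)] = (-14.7392*q^4 - 8.1592*q^3 - 139.8932*q^2 - 30.1514*q - 18.5519)/(43.2964*q^6 + 41.9804*q^5 + 47.6821*q^4 + 66.6118*q^3 + 31.6009*q^2 + 20.976*q + 13.5424)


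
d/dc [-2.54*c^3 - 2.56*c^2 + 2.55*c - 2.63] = -7.62*c^2 - 5.12*c + 2.55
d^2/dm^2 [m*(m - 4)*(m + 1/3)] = 6*m - 22/3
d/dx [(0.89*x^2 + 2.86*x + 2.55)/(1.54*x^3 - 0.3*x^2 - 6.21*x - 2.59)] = (-1.3706*x^4 - 8.8088*x^3 - 16.4499*x^2 - 3.0802*x + 8.4281)/(2.3716*x^6 - 0.924*x^5 - 19.0368*x^4 - 4.2512*x^3 + 40.1181*x^2 + 32.1678*x + 6.7081)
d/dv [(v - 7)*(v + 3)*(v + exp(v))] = (v - 7)*(v + 3)*(exp(v) + 1) + (v - 7)*(v + exp(v)) + (v + 3)*(v + exp(v))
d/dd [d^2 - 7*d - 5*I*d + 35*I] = 2*d - 7 - 5*I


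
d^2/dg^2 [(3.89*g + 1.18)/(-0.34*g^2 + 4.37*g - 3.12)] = (-(0.68*g - 4.37)*(1.36*g - 8.74)*(3.89*g + 1.18) + (7.9356*g - 33.1962)*(0.34*g^2 - 4.37*g + 3.12))/(0.34*g^2 - 4.37*g + 3.12)^3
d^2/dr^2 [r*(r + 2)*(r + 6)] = 6*r + 16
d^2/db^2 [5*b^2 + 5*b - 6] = 10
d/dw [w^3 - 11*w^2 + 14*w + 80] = 3*w^2 - 22*w + 14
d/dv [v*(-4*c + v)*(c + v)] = -4*c^2 - 6*c*v + 3*v^2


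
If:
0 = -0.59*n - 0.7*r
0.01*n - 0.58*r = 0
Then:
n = 0.00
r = 0.00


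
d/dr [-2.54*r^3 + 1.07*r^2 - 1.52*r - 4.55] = -7.62*r^2 + 2.14*r - 1.52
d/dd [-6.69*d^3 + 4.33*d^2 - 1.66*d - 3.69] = -20.07*d^2 + 8.66*d - 1.66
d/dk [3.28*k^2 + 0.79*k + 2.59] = 6.56*k + 0.79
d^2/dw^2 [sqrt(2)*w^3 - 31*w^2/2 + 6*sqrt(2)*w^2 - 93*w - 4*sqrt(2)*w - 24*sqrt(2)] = 6*sqrt(2)*w - 31 + 12*sqrt(2)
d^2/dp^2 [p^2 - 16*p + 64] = 2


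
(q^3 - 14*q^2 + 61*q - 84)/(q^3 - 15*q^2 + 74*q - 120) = (q^2 - 10*q + 21)/(q^2 - 11*q + 30)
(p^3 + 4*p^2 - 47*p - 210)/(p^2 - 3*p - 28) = (p^2 + 11*p + 30)/(p + 4)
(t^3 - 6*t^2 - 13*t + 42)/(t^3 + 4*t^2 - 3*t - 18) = (t - 7)/(t + 3)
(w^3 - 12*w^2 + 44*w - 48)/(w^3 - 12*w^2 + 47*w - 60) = (w^2 - 8*w + 12)/(w^2 - 8*w + 15)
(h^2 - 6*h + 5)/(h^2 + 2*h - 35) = (h - 1)/(h + 7)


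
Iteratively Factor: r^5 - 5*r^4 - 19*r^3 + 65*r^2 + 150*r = (r + 2)*(r^4 - 7*r^3 - 5*r^2 + 75*r) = (r - 5)*(r + 2)*(r^3 - 2*r^2 - 15*r) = (r - 5)*(r + 2)*(r + 3)*(r^2 - 5*r) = r*(r - 5)*(r + 2)*(r + 3)*(r - 5)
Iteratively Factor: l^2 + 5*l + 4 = (l + 1)*(l + 4)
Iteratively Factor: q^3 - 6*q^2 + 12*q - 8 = (q - 2)*(q^2 - 4*q + 4) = (q - 2)^2*(q - 2)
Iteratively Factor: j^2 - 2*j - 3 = (j - 3)*(j + 1)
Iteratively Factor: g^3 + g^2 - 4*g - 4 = (g + 1)*(g^2 - 4) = (g + 1)*(g + 2)*(g - 2)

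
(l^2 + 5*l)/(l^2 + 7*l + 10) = l/(l + 2)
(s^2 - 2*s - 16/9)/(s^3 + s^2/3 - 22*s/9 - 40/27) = 3*(3*s - 8)/(9*s^2 - 3*s - 20)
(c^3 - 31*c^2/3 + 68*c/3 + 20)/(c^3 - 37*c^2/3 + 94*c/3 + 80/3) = (c - 6)/(c - 8)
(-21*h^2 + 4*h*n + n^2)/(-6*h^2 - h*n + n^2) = (7*h + n)/(2*h + n)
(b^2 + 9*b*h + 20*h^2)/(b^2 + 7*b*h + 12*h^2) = (b + 5*h)/(b + 3*h)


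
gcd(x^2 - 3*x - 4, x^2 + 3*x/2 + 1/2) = x + 1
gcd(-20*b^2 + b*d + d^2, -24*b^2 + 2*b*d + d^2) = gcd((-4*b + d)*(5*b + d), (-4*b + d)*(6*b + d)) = 4*b - d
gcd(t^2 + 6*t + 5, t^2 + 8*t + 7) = t + 1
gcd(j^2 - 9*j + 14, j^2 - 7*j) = j - 7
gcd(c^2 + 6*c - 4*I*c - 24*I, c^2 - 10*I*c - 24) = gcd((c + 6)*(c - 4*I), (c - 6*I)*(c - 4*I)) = c - 4*I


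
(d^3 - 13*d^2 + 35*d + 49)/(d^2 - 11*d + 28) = (d^2 - 6*d - 7)/(d - 4)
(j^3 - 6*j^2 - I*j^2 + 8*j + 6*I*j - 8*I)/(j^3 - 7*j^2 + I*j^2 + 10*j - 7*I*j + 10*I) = (j^2 - j*(4 + I) + 4*I)/(j^2 + j*(-5 + I) - 5*I)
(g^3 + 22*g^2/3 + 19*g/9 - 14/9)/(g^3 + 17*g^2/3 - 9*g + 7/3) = (g + 2/3)/(g - 1)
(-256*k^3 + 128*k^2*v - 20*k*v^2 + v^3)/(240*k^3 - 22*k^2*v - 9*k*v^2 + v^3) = (32*k^2 - 12*k*v + v^2)/(-30*k^2 - k*v + v^2)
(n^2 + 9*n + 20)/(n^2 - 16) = (n + 5)/(n - 4)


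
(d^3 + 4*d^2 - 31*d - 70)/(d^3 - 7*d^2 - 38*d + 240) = (d^2 + 9*d + 14)/(d^2 - 2*d - 48)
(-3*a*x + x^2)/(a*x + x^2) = (-3*a + x)/(a + x)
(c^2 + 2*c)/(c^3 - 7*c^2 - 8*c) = (c + 2)/(c^2 - 7*c - 8)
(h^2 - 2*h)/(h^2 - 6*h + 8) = h/(h - 4)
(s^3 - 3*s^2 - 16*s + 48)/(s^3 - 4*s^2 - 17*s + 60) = (s - 4)/(s - 5)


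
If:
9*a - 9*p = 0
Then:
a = p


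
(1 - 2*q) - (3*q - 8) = 9 - 5*q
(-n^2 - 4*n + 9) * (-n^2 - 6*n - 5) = n^4 + 10*n^3 + 20*n^2 - 34*n - 45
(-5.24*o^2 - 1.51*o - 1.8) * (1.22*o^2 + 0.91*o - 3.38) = -6.3928*o^4 - 6.6106*o^3 + 14.1411*o^2 + 3.4658*o + 6.084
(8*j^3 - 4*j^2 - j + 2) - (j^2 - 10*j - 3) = 8*j^3 - 5*j^2 + 9*j + 5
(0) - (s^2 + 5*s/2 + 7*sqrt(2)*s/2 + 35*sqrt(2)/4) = -s^2 - 7*sqrt(2)*s/2 - 5*s/2 - 35*sqrt(2)/4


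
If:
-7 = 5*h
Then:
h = -7/5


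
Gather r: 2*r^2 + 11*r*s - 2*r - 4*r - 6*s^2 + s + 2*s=2*r^2 + r*(11*s - 6) - 6*s^2 + 3*s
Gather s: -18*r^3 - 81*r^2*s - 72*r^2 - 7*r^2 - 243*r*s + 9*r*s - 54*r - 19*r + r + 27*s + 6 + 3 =-18*r^3 - 79*r^2 - 72*r + s*(-81*r^2 - 234*r + 27) + 9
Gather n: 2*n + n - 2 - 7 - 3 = 3*n - 12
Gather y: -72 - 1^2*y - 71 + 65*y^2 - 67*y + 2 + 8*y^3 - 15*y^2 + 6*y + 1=8*y^3 + 50*y^2 - 62*y - 140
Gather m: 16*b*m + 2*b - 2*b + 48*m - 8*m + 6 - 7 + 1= m*(16*b + 40)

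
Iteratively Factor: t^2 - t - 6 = (t + 2)*(t - 3)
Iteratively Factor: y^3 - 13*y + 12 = (y + 4)*(y^2 - 4*y + 3) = (y - 3)*(y + 4)*(y - 1)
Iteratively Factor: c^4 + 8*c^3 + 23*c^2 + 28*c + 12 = (c + 1)*(c^3 + 7*c^2 + 16*c + 12) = (c + 1)*(c + 2)*(c^2 + 5*c + 6) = (c + 1)*(c + 2)^2*(c + 3)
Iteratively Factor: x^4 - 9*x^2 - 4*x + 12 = (x + 2)*(x^3 - 2*x^2 - 5*x + 6) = (x - 1)*(x + 2)*(x^2 - x - 6) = (x - 3)*(x - 1)*(x + 2)*(x + 2)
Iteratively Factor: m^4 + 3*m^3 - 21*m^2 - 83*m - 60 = (m + 3)*(m^3 - 21*m - 20) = (m - 5)*(m + 3)*(m^2 + 5*m + 4) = (m - 5)*(m + 3)*(m + 4)*(m + 1)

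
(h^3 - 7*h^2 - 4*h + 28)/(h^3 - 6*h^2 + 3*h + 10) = (h^2 - 5*h - 14)/(h^2 - 4*h - 5)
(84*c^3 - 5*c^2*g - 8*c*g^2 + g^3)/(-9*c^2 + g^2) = (-28*c^2 + 11*c*g - g^2)/(3*c - g)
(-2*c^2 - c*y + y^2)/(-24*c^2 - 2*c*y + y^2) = (2*c^2 + c*y - y^2)/(24*c^2 + 2*c*y - y^2)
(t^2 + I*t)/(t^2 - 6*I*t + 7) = t/(t - 7*I)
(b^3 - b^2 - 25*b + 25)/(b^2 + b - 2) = (b^2 - 25)/(b + 2)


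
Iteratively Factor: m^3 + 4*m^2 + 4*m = (m + 2)*(m^2 + 2*m) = m*(m + 2)*(m + 2)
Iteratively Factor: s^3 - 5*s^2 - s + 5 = (s - 1)*(s^2 - 4*s - 5) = (s - 5)*(s - 1)*(s + 1)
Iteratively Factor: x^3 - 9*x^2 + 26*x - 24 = (x - 3)*(x^2 - 6*x + 8) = (x - 3)*(x - 2)*(x - 4)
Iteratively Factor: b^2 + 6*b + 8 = (b + 2)*(b + 4)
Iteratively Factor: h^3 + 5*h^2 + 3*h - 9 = (h - 1)*(h^2 + 6*h + 9) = (h - 1)*(h + 3)*(h + 3)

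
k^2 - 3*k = k*(k - 3)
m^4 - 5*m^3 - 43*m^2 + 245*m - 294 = (m - 7)*(m - 3)*(m - 2)*(m + 7)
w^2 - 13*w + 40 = (w - 8)*(w - 5)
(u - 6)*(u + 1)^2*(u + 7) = u^4 + 3*u^3 - 39*u^2 - 83*u - 42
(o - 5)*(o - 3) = o^2 - 8*o + 15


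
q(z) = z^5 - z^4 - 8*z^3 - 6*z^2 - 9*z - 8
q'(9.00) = 27828.00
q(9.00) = 46081.00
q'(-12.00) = 107271.00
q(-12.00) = -256508.00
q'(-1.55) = -4.30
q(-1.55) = 6.61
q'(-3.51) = 669.34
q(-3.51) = -388.93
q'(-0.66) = -9.44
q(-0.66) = -2.69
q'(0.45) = -19.42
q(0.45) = -14.02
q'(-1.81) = 11.48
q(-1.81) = 5.91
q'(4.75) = 1509.14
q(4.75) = 865.50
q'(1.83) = -79.77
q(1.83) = -84.28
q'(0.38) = -17.14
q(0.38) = -12.74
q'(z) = 5*z^4 - 4*z^3 - 24*z^2 - 12*z - 9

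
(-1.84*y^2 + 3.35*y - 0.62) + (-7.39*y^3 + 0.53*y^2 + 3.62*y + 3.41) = -7.39*y^3 - 1.31*y^2 + 6.97*y + 2.79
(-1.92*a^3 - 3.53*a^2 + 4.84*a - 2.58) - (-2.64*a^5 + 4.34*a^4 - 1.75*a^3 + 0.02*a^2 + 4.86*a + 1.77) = 2.64*a^5 - 4.34*a^4 - 0.17*a^3 - 3.55*a^2 - 0.0200000000000005*a - 4.35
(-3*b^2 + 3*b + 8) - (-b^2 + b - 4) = -2*b^2 + 2*b + 12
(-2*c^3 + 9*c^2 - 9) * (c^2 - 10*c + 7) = -2*c^5 + 29*c^4 - 104*c^3 + 54*c^2 + 90*c - 63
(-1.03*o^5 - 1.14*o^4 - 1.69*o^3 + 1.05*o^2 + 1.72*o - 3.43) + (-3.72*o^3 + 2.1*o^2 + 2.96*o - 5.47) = -1.03*o^5 - 1.14*o^4 - 5.41*o^3 + 3.15*o^2 + 4.68*o - 8.9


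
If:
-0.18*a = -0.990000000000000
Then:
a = 5.50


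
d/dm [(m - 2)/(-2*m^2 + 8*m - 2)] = (-m^2 + 4*m + 2*(m - 2)^2 - 1)/(2*(m^2 - 4*m + 1)^2)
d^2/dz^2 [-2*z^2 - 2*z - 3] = -4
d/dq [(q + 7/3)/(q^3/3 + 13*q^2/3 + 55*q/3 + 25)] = 2*(-3*q^2 - 15*q - 16)/(q^5 + 21*q^4 + 174*q^3 + 710*q^2 + 1425*q + 1125)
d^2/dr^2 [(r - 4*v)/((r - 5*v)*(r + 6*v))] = 2*(r^3 - 12*r^2*v + 78*r*v^2 - 94*v^3)/(r^6 + 3*r^5*v - 87*r^4*v^2 - 179*r^3*v^3 + 2610*r^2*v^4 + 2700*r*v^5 - 27000*v^6)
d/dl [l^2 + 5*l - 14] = 2*l + 5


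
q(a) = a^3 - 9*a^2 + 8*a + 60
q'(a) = 3*a^2 - 18*a + 8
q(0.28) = 61.56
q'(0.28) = 3.20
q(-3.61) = -133.21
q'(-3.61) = 112.08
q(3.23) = 25.64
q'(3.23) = -18.84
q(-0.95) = 43.42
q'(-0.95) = 27.81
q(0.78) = 61.24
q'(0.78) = -4.21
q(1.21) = 58.27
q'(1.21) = -9.39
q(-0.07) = 59.40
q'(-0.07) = 9.27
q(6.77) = 11.95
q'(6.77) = 23.64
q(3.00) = 30.00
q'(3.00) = -19.00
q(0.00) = 60.00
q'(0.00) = 8.00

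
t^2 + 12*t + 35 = (t + 5)*(t + 7)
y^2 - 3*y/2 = y*(y - 3/2)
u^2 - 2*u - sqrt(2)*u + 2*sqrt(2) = (u - 2)*(u - sqrt(2))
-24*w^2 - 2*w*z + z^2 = (-6*w + z)*(4*w + z)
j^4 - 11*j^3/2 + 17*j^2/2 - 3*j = j*(j - 3)*(j - 2)*(j - 1/2)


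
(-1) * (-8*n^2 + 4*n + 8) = 8*n^2 - 4*n - 8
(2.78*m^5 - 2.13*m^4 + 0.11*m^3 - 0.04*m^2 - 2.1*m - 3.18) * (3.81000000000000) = 10.5918*m^5 - 8.1153*m^4 + 0.4191*m^3 - 0.1524*m^2 - 8.001*m - 12.1158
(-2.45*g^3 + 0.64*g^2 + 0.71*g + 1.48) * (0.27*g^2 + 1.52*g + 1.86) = -0.6615*g^5 - 3.5512*g^4 - 3.3925*g^3 + 2.6692*g^2 + 3.5702*g + 2.7528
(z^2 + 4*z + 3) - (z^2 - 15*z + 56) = 19*z - 53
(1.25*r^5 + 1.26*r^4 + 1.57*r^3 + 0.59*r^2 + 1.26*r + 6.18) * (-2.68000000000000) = -3.35*r^5 - 3.3768*r^4 - 4.2076*r^3 - 1.5812*r^2 - 3.3768*r - 16.5624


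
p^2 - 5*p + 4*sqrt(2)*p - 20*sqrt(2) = (p - 5)*(p + 4*sqrt(2))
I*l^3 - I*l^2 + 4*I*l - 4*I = (l - 2*I)*(l + 2*I)*(I*l - I)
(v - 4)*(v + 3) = v^2 - v - 12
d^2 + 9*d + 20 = (d + 4)*(d + 5)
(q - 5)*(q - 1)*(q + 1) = q^3 - 5*q^2 - q + 5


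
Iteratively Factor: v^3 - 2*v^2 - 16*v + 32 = (v - 2)*(v^2 - 16) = (v - 4)*(v - 2)*(v + 4)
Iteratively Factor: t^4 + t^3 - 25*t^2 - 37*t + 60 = (t - 1)*(t^3 + 2*t^2 - 23*t - 60) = (t - 1)*(t + 3)*(t^2 - t - 20) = (t - 5)*(t - 1)*(t + 3)*(t + 4)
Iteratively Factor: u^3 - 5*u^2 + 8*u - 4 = (u - 2)*(u^2 - 3*u + 2) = (u - 2)^2*(u - 1)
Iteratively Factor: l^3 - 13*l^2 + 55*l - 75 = (l - 5)*(l^2 - 8*l + 15) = (l - 5)*(l - 3)*(l - 5)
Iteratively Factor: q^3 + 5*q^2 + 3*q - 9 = (q - 1)*(q^2 + 6*q + 9) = (q - 1)*(q + 3)*(q + 3)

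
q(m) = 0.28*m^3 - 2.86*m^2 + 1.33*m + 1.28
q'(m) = 0.84*m^2 - 5.72*m + 1.33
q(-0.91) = -2.51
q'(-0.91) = 7.23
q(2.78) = -11.11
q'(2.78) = -8.08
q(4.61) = -25.94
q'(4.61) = -7.19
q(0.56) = 1.18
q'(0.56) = -1.61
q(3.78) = -19.43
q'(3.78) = -8.29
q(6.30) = -33.84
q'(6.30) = -1.37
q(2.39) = -8.06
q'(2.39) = -7.54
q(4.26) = -23.31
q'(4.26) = -7.79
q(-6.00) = -170.14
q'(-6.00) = 65.89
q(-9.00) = -446.47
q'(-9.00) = 120.85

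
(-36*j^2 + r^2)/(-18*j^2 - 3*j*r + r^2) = (6*j + r)/(3*j + r)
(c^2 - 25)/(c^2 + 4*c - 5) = (c - 5)/(c - 1)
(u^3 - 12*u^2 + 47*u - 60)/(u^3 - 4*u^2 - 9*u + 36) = (u - 5)/(u + 3)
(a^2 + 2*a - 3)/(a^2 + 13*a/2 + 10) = 2*(a^2 + 2*a - 3)/(2*a^2 + 13*a + 20)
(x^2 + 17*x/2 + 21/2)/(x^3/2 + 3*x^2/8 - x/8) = 4*(2*x^2 + 17*x + 21)/(x*(4*x^2 + 3*x - 1))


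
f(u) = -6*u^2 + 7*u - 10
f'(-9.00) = 115.00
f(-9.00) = -559.00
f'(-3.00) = 43.00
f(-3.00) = -85.00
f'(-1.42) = 24.04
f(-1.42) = -32.04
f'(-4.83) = 64.96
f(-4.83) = -183.78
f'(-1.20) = 21.40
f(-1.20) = -27.04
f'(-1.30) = 22.60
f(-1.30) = -29.24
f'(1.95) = -16.40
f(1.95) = -19.16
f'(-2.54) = 37.48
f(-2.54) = -66.49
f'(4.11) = -42.32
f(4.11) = -82.58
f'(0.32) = 3.16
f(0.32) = -8.37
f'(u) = 7 - 12*u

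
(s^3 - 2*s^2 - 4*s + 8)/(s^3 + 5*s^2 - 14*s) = (s^2 - 4)/(s*(s + 7))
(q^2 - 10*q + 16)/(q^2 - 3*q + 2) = (q - 8)/(q - 1)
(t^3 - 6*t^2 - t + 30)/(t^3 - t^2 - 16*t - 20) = (t - 3)/(t + 2)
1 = 1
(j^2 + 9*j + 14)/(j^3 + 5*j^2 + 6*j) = (j + 7)/(j*(j + 3))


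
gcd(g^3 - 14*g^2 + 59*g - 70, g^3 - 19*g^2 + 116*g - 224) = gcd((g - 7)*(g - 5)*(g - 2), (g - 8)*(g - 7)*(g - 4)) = g - 7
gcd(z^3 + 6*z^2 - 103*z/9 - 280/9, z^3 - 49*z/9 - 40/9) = z^2 - z - 40/9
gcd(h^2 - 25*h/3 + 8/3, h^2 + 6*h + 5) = 1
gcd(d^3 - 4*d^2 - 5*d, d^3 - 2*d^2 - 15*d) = d^2 - 5*d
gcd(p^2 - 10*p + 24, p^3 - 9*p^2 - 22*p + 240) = p - 6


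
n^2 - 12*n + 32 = (n - 8)*(n - 4)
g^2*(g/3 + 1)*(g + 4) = g^4/3 + 7*g^3/3 + 4*g^2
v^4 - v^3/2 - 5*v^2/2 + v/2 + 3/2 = (v - 3/2)*(v - 1)*(v + 1)^2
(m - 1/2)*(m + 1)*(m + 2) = m^3 + 5*m^2/2 + m/2 - 1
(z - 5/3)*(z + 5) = z^2 + 10*z/3 - 25/3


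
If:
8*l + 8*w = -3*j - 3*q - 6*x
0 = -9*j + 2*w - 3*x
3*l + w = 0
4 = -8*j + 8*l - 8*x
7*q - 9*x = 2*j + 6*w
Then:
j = 38/17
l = -45/34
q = -20/17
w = 135/34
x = -69/17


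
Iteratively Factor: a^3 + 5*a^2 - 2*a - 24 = (a - 2)*(a^2 + 7*a + 12) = (a - 2)*(a + 4)*(a + 3)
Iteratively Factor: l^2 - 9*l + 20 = (l - 4)*(l - 5)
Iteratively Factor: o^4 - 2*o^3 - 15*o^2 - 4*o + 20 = (o - 1)*(o^3 - o^2 - 16*o - 20) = (o - 1)*(o + 2)*(o^2 - 3*o - 10) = (o - 5)*(o - 1)*(o + 2)*(o + 2)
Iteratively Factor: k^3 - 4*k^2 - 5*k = (k - 5)*(k^2 + k) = k*(k - 5)*(k + 1)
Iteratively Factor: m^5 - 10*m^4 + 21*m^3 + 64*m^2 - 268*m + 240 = (m - 4)*(m^4 - 6*m^3 - 3*m^2 + 52*m - 60) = (m - 5)*(m - 4)*(m^3 - m^2 - 8*m + 12) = (m - 5)*(m - 4)*(m - 2)*(m^2 + m - 6) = (m - 5)*(m - 4)*(m - 2)*(m + 3)*(m - 2)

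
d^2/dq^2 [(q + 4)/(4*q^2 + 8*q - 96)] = (4*(q + 1)^2*(q + 4) - 3*(q + 2)*(q^2 + 2*q - 24))/(2*(q^2 + 2*q - 24)^3)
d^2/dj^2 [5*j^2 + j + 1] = 10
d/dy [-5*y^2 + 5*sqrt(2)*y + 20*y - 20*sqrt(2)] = -10*y + 5*sqrt(2) + 20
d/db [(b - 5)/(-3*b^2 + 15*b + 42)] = (-b^2 + 5*b + (b - 5)*(2*b - 5) + 14)/(3*(-b^2 + 5*b + 14)^2)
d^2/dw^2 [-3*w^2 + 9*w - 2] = -6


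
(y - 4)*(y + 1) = y^2 - 3*y - 4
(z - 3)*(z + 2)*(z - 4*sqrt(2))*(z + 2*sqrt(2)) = z^4 - 2*sqrt(2)*z^3 - z^3 - 22*z^2 + 2*sqrt(2)*z^2 + 16*z + 12*sqrt(2)*z + 96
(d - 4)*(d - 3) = d^2 - 7*d + 12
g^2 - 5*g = g*(g - 5)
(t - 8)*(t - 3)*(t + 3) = t^3 - 8*t^2 - 9*t + 72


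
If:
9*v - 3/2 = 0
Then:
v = 1/6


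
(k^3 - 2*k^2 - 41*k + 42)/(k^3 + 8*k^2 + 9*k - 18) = (k - 7)/(k + 3)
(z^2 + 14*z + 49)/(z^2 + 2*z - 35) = (z + 7)/(z - 5)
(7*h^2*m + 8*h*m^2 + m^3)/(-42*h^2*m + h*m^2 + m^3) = (-h - m)/(6*h - m)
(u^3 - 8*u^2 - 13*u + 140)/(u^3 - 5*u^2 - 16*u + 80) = (u - 7)/(u - 4)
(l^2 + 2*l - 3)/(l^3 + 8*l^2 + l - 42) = (l - 1)/(l^2 + 5*l - 14)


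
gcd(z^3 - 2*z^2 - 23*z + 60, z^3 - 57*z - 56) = 1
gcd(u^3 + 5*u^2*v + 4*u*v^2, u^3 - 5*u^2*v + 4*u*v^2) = u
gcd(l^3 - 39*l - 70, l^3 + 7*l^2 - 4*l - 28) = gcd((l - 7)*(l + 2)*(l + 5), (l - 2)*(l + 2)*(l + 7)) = l + 2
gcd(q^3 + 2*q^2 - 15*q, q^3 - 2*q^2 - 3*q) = q^2 - 3*q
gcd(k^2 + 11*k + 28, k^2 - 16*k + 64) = 1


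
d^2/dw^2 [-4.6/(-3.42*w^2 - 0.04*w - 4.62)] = (-107.60688*w^2 - 1.25856*w + 4.6*(6.84*w + 0.04)*(13.68*w + 0.08) - 145.36368)/(3.42*w^2 + 0.04*w + 4.62)^3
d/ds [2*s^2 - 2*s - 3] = 4*s - 2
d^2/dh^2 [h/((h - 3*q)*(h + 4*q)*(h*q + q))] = 2*(h*(h + 1)^2*(h - 3*q)^2 + h*(h + 1)^2*(h - 3*q)*(h + 4*q) + h*(h + 1)^2*(h + 4*q)^2 + h*(h + 1)*(h - 3*q)^2*(h + 4*q) + h*(h + 1)*(h - 3*q)*(h + 4*q)^2 + h*(h - 3*q)^2*(h + 4*q)^2 - (h + 1)^2*(h - 3*q)^2*(h + 4*q) - (h + 1)^2*(h - 3*q)*(h + 4*q)^2 - (h + 1)*(h - 3*q)^2*(h + 4*q)^2)/(q*(h + 1)^3*(h - 3*q)^3*(h + 4*q)^3)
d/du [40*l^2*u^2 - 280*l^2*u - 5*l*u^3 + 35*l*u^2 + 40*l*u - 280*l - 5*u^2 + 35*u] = 80*l^2*u - 280*l^2 - 15*l*u^2 + 70*l*u + 40*l - 10*u + 35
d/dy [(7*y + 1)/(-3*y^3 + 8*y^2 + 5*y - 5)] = (42*y^3 - 47*y^2 - 16*y - 40)/(9*y^6 - 48*y^5 + 34*y^4 + 110*y^3 - 55*y^2 - 50*y + 25)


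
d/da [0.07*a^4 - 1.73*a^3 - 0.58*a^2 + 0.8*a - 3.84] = 0.28*a^3 - 5.19*a^2 - 1.16*a + 0.8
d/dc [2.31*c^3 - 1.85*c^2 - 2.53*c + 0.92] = 6.93*c^2 - 3.7*c - 2.53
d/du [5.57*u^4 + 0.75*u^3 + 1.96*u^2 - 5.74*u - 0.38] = 22.28*u^3 + 2.25*u^2 + 3.92*u - 5.74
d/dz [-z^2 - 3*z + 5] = -2*z - 3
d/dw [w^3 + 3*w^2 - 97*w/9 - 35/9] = 3*w^2 + 6*w - 97/9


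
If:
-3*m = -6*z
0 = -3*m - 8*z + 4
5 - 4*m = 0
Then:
No Solution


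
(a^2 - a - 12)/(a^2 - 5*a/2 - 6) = 2*(a + 3)/(2*a + 3)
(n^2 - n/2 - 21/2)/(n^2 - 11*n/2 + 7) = (n + 3)/(n - 2)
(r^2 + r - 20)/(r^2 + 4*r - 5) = (r - 4)/(r - 1)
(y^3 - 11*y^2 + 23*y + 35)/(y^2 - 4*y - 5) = y - 7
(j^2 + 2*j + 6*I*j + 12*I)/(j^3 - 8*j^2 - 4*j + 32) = (j + 6*I)/(j^2 - 10*j + 16)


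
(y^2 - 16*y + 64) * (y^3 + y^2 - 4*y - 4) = y^5 - 15*y^4 + 44*y^3 + 124*y^2 - 192*y - 256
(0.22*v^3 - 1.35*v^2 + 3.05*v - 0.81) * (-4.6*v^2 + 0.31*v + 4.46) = -1.012*v^5 + 6.2782*v^4 - 13.4673*v^3 - 1.3495*v^2 + 13.3519*v - 3.6126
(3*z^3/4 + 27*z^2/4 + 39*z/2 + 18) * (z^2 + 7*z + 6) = 3*z^5/4 + 12*z^4 + 285*z^3/4 + 195*z^2 + 243*z + 108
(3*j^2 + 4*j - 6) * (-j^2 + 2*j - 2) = -3*j^4 + 2*j^3 + 8*j^2 - 20*j + 12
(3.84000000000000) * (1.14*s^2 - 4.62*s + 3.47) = 4.3776*s^2 - 17.7408*s + 13.3248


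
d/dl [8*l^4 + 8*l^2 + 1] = 32*l^3 + 16*l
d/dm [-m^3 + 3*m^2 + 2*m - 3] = -3*m^2 + 6*m + 2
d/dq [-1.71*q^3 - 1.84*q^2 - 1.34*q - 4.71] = -5.13*q^2 - 3.68*q - 1.34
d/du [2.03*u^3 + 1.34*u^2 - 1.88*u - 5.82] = 6.09*u^2 + 2.68*u - 1.88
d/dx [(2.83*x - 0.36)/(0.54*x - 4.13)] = (47.468155 - 6.20649*x)/(0.54*x - 4.13)^3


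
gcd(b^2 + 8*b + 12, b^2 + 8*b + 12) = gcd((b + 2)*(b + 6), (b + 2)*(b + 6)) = b^2 + 8*b + 12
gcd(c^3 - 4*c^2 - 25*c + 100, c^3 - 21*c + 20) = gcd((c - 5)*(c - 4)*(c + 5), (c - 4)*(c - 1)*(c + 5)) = c^2 + c - 20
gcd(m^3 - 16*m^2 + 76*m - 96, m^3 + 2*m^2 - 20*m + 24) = m - 2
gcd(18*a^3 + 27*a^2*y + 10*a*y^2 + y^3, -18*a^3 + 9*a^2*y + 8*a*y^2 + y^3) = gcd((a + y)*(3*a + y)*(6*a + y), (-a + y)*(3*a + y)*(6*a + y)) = 18*a^2 + 9*a*y + y^2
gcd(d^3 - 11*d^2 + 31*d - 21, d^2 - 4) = 1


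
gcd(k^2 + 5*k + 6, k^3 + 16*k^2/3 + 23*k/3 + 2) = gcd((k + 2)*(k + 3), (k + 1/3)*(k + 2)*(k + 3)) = k^2 + 5*k + 6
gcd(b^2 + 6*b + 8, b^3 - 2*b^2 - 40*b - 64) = b^2 + 6*b + 8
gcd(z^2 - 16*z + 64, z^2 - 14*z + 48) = z - 8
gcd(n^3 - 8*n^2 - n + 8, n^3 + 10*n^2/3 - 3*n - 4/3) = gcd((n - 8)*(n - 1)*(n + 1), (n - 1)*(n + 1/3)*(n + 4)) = n - 1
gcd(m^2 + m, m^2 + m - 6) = 1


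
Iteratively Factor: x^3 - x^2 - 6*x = (x)*(x^2 - x - 6) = x*(x - 3)*(x + 2)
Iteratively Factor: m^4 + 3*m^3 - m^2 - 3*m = (m + 3)*(m^3 - m) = m*(m + 3)*(m^2 - 1) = m*(m - 1)*(m + 3)*(m + 1)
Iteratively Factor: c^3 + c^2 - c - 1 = (c + 1)*(c^2 - 1) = (c - 1)*(c + 1)*(c + 1)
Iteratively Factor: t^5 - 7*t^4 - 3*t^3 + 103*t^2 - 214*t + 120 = (t - 5)*(t^4 - 2*t^3 - 13*t^2 + 38*t - 24) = (t - 5)*(t - 3)*(t^3 + t^2 - 10*t + 8) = (t - 5)*(t - 3)*(t - 1)*(t^2 + 2*t - 8) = (t - 5)*(t - 3)*(t - 2)*(t - 1)*(t + 4)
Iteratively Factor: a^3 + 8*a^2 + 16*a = (a + 4)*(a^2 + 4*a) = (a + 4)^2*(a)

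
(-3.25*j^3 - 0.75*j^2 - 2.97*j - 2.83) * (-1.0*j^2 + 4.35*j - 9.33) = 3.25*j^5 - 13.3875*j^4 + 30.03*j^3 - 3.092*j^2 + 15.3996*j + 26.4039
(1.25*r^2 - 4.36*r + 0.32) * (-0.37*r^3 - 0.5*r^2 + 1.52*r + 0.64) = -0.4625*r^5 + 0.9882*r^4 + 3.9616*r^3 - 5.9872*r^2 - 2.304*r + 0.2048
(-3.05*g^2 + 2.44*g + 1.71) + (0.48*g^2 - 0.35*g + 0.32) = -2.57*g^2 + 2.09*g + 2.03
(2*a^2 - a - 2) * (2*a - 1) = 4*a^3 - 4*a^2 - 3*a + 2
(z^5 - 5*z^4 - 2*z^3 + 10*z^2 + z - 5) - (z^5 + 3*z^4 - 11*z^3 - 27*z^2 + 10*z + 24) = -8*z^4 + 9*z^3 + 37*z^2 - 9*z - 29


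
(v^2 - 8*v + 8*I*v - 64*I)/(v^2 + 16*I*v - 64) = (v - 8)/(v + 8*I)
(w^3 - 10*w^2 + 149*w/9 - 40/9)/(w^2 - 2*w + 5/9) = w - 8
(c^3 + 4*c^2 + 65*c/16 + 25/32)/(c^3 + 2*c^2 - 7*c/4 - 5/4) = (16*c^2 + 24*c + 5)/(8*(2*c^2 - c - 1))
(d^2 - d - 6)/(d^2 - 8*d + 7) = (d^2 - d - 6)/(d^2 - 8*d + 7)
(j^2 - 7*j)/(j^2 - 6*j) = (j - 7)/(j - 6)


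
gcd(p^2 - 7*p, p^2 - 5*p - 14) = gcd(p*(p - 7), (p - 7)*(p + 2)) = p - 7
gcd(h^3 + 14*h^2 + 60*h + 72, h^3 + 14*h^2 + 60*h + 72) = h^3 + 14*h^2 + 60*h + 72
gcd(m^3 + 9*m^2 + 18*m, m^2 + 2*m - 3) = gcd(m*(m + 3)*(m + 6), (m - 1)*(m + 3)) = m + 3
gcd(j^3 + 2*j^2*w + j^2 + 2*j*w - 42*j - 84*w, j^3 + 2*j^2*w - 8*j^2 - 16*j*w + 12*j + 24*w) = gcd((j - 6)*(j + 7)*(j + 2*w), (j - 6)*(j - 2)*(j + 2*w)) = j^2 + 2*j*w - 6*j - 12*w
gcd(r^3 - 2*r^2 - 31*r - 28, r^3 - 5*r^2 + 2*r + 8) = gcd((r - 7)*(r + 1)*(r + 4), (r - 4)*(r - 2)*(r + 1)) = r + 1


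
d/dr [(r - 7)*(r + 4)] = 2*r - 3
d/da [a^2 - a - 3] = 2*a - 1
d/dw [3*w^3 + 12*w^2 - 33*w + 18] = 9*w^2 + 24*w - 33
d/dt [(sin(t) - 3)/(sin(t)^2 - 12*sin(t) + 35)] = (6*sin(t) + cos(t)^2 - 2)*cos(t)/(sin(t)^2 - 12*sin(t) + 35)^2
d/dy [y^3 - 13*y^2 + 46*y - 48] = 3*y^2 - 26*y + 46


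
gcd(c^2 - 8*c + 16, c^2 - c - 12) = c - 4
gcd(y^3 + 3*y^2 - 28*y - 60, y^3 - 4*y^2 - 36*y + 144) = y + 6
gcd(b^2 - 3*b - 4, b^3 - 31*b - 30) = b + 1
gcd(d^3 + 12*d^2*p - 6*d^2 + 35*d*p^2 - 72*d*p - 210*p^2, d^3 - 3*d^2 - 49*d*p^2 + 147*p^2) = d + 7*p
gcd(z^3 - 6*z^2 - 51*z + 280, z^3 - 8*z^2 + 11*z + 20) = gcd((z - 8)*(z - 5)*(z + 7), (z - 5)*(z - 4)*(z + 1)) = z - 5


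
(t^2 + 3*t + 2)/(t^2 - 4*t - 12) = (t + 1)/(t - 6)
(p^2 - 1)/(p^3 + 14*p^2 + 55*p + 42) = (p - 1)/(p^2 + 13*p + 42)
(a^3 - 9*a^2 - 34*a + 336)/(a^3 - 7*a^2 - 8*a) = (a^2 - a - 42)/(a*(a + 1))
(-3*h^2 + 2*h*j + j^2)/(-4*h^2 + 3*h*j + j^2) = (3*h + j)/(4*h + j)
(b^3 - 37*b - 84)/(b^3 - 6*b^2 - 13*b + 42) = (b + 4)/(b - 2)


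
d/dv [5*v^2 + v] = 10*v + 1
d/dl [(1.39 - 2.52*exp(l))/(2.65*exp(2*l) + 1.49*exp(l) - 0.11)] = (6.678*exp(2*l) - 7.367*exp(l) - 1.7939)*exp(l)/(7.0225*exp(4*l) + 7.897*exp(3*l) + 1.6371*exp(2*l) - 0.3278*exp(l) + 0.0121)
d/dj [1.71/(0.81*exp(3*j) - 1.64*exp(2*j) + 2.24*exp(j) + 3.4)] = (-4.1553*exp(2*j) + 5.6088*exp(j) - 3.8304)*exp(j)/(0.81*exp(3*j) - 1.64*exp(2*j) + 2.24*exp(j) + 3.4)^2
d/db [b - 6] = 1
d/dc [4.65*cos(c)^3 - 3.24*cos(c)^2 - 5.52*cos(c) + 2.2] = (-13.95*cos(c)^2 + 6.48*cos(c) + 5.52)*sin(c)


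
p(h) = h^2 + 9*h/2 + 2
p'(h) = 2*h + 9/2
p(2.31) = 17.73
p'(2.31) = 9.12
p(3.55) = 30.58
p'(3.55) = 11.60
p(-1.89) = -2.93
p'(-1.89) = 0.72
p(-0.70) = -0.66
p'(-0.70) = 3.10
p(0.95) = 7.18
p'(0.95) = 6.40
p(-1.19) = -1.94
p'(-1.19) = 2.12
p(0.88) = 6.73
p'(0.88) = 6.26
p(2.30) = 17.64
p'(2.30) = 9.10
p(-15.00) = 159.50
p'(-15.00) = -25.50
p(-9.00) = 42.50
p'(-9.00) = -13.50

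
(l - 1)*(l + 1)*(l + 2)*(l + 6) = l^4 + 8*l^3 + 11*l^2 - 8*l - 12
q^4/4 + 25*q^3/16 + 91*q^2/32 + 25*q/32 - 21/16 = (q/4 + 1/2)*(q - 1/2)*(q + 7/4)*(q + 3)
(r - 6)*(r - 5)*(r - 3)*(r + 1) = r^4 - 13*r^3 + 49*r^2 - 27*r - 90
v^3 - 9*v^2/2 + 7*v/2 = v*(v - 7/2)*(v - 1)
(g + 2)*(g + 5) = g^2 + 7*g + 10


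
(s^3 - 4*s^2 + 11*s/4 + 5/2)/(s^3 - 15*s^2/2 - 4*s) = (s^2 - 9*s/2 + 5)/(s*(s - 8))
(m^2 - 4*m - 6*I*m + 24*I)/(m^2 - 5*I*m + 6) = (m - 4)/(m + I)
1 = 1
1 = 1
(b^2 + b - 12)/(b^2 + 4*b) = (b - 3)/b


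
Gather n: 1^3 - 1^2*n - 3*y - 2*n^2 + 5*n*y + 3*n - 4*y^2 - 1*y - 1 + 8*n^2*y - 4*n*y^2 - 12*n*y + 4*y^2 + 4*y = n^2*(8*y - 2) + n*(-4*y^2 - 7*y + 2)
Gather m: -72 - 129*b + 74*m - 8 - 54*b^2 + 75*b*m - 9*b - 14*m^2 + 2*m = -54*b^2 - 138*b - 14*m^2 + m*(75*b + 76) - 80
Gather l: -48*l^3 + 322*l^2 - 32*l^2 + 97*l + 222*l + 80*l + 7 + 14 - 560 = -48*l^3 + 290*l^2 + 399*l - 539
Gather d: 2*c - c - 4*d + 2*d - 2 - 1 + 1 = c - 2*d - 2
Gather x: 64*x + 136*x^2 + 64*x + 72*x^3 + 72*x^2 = 72*x^3 + 208*x^2 + 128*x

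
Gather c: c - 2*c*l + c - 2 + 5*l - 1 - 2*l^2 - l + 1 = c*(2 - 2*l) - 2*l^2 + 4*l - 2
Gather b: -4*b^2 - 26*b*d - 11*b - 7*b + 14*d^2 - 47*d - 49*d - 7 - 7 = -4*b^2 + b*(-26*d - 18) + 14*d^2 - 96*d - 14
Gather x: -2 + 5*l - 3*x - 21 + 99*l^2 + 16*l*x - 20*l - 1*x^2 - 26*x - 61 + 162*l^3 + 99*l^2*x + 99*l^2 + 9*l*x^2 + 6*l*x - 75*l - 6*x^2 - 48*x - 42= 162*l^3 + 198*l^2 - 90*l + x^2*(9*l - 7) + x*(99*l^2 + 22*l - 77) - 126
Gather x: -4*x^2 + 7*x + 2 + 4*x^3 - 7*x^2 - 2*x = 4*x^3 - 11*x^2 + 5*x + 2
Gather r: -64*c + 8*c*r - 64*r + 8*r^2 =-64*c + 8*r^2 + r*(8*c - 64)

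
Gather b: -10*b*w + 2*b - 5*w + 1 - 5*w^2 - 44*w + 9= b*(2 - 10*w) - 5*w^2 - 49*w + 10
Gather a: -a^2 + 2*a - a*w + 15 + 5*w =-a^2 + a*(2 - w) + 5*w + 15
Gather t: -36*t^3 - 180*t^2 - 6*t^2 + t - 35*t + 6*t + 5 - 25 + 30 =-36*t^3 - 186*t^2 - 28*t + 10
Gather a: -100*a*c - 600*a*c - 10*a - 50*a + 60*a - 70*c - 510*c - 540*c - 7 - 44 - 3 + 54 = -700*a*c - 1120*c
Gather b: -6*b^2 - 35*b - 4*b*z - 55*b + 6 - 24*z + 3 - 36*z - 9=-6*b^2 + b*(-4*z - 90) - 60*z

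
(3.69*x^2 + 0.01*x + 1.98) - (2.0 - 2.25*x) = 3.69*x^2 + 2.26*x - 0.02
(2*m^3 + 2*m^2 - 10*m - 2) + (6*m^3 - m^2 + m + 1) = 8*m^3 + m^2 - 9*m - 1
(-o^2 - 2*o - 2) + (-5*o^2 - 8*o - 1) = -6*o^2 - 10*o - 3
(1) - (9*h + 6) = -9*h - 5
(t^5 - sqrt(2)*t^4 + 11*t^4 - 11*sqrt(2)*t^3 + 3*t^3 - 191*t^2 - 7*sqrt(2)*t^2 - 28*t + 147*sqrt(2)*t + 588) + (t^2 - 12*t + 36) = t^5 - sqrt(2)*t^4 + 11*t^4 - 11*sqrt(2)*t^3 + 3*t^3 - 190*t^2 - 7*sqrt(2)*t^2 - 40*t + 147*sqrt(2)*t + 624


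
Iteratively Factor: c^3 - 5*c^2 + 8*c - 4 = (c - 1)*(c^2 - 4*c + 4) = (c - 2)*(c - 1)*(c - 2)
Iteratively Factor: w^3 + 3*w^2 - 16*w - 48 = (w + 4)*(w^2 - w - 12) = (w + 3)*(w + 4)*(w - 4)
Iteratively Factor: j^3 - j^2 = (j)*(j^2 - j) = j^2*(j - 1)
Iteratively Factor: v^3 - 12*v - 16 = (v + 2)*(v^2 - 2*v - 8) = (v + 2)^2*(v - 4)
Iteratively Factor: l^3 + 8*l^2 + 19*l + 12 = (l + 3)*(l^2 + 5*l + 4) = (l + 3)*(l + 4)*(l + 1)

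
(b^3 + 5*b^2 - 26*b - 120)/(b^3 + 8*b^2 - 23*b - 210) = (b + 4)/(b + 7)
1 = 1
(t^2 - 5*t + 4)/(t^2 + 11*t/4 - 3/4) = 4*(t^2 - 5*t + 4)/(4*t^2 + 11*t - 3)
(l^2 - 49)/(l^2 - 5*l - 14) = (l + 7)/(l + 2)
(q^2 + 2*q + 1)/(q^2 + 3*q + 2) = (q + 1)/(q + 2)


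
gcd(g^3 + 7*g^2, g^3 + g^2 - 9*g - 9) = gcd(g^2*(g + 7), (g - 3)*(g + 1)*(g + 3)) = 1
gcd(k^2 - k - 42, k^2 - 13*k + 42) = k - 7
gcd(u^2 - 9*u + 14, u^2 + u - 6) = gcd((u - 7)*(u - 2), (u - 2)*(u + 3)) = u - 2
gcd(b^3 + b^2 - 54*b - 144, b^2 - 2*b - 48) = b^2 - 2*b - 48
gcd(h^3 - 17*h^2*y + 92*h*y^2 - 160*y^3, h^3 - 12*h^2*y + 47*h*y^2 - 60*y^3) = h^2 - 9*h*y + 20*y^2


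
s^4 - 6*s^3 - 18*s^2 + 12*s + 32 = (s - 8)*(s + 2)*(s - sqrt(2))*(s + sqrt(2))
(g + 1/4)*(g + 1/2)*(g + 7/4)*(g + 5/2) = g^4 + 5*g^3 + 123*g^2/16 + 61*g/16 + 35/64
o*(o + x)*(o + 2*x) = o^3 + 3*o^2*x + 2*o*x^2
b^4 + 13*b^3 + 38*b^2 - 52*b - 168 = (b - 2)*(b + 2)*(b + 6)*(b + 7)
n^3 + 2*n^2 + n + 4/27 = (n + 1/3)^2*(n + 4/3)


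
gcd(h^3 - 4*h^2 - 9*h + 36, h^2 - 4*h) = h - 4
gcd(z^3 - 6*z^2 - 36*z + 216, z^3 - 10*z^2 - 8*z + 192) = z - 6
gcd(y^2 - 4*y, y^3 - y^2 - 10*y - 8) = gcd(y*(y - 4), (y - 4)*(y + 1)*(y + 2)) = y - 4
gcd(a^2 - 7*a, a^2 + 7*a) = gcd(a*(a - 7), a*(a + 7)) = a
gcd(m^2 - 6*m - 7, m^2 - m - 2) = m + 1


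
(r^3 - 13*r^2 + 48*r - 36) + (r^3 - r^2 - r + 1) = 2*r^3 - 14*r^2 + 47*r - 35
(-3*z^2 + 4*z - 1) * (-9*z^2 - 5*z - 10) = 27*z^4 - 21*z^3 + 19*z^2 - 35*z + 10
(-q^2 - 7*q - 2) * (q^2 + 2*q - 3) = -q^4 - 9*q^3 - 13*q^2 + 17*q + 6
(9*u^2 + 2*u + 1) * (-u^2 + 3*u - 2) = -9*u^4 + 25*u^3 - 13*u^2 - u - 2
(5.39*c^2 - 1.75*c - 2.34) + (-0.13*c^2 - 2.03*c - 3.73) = 5.26*c^2 - 3.78*c - 6.07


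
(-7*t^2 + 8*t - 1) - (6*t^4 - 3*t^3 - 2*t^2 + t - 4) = -6*t^4 + 3*t^3 - 5*t^2 + 7*t + 3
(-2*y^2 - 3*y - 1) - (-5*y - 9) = -2*y^2 + 2*y + 8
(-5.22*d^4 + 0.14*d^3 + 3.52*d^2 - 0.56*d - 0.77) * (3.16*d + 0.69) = -16.4952*d^5 - 3.1594*d^4 + 11.2198*d^3 + 0.6592*d^2 - 2.8196*d - 0.5313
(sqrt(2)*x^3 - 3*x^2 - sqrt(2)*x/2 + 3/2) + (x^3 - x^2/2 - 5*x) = x^3 + sqrt(2)*x^3 - 7*x^2/2 - 5*x - sqrt(2)*x/2 + 3/2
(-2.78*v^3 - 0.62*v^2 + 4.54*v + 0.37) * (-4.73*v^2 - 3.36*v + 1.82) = 13.1494*v^5 + 12.2734*v^4 - 24.4506*v^3 - 18.1329*v^2 + 7.0196*v + 0.6734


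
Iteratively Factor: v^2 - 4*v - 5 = (v + 1)*(v - 5)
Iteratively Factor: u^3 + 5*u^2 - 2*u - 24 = (u + 3)*(u^2 + 2*u - 8) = (u - 2)*(u + 3)*(u + 4)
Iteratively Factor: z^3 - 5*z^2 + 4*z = (z - 1)*(z^2 - 4*z) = (z - 4)*(z - 1)*(z)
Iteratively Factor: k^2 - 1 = (k + 1)*(k - 1)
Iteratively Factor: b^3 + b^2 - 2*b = (b)*(b^2 + b - 2) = b*(b + 2)*(b - 1)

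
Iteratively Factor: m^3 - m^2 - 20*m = (m + 4)*(m^2 - 5*m) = (m - 5)*(m + 4)*(m)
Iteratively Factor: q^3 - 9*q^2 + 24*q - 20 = (q - 5)*(q^2 - 4*q + 4) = (q - 5)*(q - 2)*(q - 2)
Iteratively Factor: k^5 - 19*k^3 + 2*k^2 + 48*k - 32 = (k + 4)*(k^4 - 4*k^3 - 3*k^2 + 14*k - 8) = (k - 1)*(k + 4)*(k^3 - 3*k^2 - 6*k + 8) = (k - 1)^2*(k + 4)*(k^2 - 2*k - 8) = (k - 4)*(k - 1)^2*(k + 4)*(k + 2)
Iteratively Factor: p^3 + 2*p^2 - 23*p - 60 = (p + 3)*(p^2 - p - 20) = (p - 5)*(p + 3)*(p + 4)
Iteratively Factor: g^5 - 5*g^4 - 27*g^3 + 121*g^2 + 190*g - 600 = (g + 3)*(g^4 - 8*g^3 - 3*g^2 + 130*g - 200) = (g + 3)*(g + 4)*(g^3 - 12*g^2 + 45*g - 50) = (g - 5)*(g + 3)*(g + 4)*(g^2 - 7*g + 10) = (g - 5)^2*(g + 3)*(g + 4)*(g - 2)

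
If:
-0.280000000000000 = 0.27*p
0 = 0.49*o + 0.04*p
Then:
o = 0.08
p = -1.04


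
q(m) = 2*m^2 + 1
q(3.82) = 30.18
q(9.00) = 163.00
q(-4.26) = 37.30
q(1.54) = 5.74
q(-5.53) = 62.16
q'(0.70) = 2.80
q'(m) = 4*m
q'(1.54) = 6.16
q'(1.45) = 5.80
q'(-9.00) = -36.00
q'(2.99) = 11.96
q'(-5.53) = -22.12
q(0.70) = 1.98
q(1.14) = 3.60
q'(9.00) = 36.00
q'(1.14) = 4.56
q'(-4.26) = -17.04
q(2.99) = 18.88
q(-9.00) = 163.00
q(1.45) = 5.20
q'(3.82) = 15.28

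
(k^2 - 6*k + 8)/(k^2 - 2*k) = (k - 4)/k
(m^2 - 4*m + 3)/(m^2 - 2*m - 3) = (m - 1)/(m + 1)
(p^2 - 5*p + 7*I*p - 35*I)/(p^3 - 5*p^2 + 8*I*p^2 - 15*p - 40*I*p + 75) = (p + 7*I)/(p^2 + 8*I*p - 15)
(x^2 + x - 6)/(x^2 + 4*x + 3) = (x - 2)/(x + 1)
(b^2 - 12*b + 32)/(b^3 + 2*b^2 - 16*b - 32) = (b - 8)/(b^2 + 6*b + 8)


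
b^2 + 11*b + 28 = (b + 4)*(b + 7)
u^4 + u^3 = u^3*(u + 1)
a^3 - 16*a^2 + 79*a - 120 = (a - 8)*(a - 5)*(a - 3)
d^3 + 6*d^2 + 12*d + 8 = (d + 2)^3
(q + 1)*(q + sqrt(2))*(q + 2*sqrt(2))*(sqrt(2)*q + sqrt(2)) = sqrt(2)*q^4 + 2*sqrt(2)*q^3 + 6*q^3 + 5*sqrt(2)*q^2 + 12*q^2 + 6*q + 8*sqrt(2)*q + 4*sqrt(2)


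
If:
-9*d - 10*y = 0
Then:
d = -10*y/9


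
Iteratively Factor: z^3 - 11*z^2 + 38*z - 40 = (z - 5)*(z^2 - 6*z + 8) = (z - 5)*(z - 2)*(z - 4)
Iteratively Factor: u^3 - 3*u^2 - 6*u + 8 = (u - 1)*(u^2 - 2*u - 8) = (u - 4)*(u - 1)*(u + 2)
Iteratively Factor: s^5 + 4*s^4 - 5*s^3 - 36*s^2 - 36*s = (s + 2)*(s^4 + 2*s^3 - 9*s^2 - 18*s) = (s + 2)*(s + 3)*(s^3 - s^2 - 6*s) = s*(s + 2)*(s + 3)*(s^2 - s - 6) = s*(s - 3)*(s + 2)*(s + 3)*(s + 2)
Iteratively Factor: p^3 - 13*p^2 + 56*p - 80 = (p - 4)*(p^2 - 9*p + 20) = (p - 4)^2*(p - 5)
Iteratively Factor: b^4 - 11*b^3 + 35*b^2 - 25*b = (b)*(b^3 - 11*b^2 + 35*b - 25) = b*(b - 1)*(b^2 - 10*b + 25) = b*(b - 5)*(b - 1)*(b - 5)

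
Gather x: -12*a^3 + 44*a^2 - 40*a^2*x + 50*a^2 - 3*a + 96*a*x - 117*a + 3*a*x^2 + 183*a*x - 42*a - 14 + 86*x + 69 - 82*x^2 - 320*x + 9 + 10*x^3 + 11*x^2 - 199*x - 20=-12*a^3 + 94*a^2 - 162*a + 10*x^3 + x^2*(3*a - 71) + x*(-40*a^2 + 279*a - 433) + 44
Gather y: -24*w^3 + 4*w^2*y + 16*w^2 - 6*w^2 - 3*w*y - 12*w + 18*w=-24*w^3 + 10*w^2 + 6*w + y*(4*w^2 - 3*w)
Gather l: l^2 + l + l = l^2 + 2*l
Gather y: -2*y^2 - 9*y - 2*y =-2*y^2 - 11*y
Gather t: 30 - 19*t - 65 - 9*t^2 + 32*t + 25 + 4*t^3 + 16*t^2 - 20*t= 4*t^3 + 7*t^2 - 7*t - 10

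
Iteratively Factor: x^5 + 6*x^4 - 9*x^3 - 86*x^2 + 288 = (x + 4)*(x^4 + 2*x^3 - 17*x^2 - 18*x + 72) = (x + 3)*(x + 4)*(x^3 - x^2 - 14*x + 24) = (x - 2)*(x + 3)*(x + 4)*(x^2 + x - 12) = (x - 2)*(x + 3)*(x + 4)^2*(x - 3)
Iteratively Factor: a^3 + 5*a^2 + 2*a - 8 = (a + 2)*(a^2 + 3*a - 4) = (a - 1)*(a + 2)*(a + 4)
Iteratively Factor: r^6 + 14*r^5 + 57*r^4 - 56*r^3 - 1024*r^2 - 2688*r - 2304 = (r - 4)*(r^5 + 18*r^4 + 129*r^3 + 460*r^2 + 816*r + 576) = (r - 4)*(r + 4)*(r^4 + 14*r^3 + 73*r^2 + 168*r + 144) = (r - 4)*(r + 3)*(r + 4)*(r^3 + 11*r^2 + 40*r + 48) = (r - 4)*(r + 3)*(r + 4)^2*(r^2 + 7*r + 12) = (r - 4)*(r + 3)^2*(r + 4)^2*(r + 4)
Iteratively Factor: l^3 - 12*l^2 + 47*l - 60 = (l - 4)*(l^2 - 8*l + 15) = (l - 4)*(l - 3)*(l - 5)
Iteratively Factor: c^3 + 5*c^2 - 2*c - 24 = (c + 3)*(c^2 + 2*c - 8) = (c - 2)*(c + 3)*(c + 4)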